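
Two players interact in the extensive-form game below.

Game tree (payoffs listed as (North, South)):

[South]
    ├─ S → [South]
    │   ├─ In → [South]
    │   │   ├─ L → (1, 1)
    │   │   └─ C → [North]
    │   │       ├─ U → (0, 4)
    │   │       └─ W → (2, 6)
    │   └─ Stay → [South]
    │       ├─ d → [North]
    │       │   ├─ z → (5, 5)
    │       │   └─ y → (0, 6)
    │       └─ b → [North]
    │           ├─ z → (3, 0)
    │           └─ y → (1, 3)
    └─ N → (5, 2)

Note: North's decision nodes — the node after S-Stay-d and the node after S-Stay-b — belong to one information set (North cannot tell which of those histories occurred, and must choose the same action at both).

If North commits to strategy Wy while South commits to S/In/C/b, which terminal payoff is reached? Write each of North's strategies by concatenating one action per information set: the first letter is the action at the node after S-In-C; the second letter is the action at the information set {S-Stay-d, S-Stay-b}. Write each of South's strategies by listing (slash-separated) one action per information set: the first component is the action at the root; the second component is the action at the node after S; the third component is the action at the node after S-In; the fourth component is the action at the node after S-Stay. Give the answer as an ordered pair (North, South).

Trace the play path from the root:
  South plays S
  South plays In at [S]
  South plays C at [S-In]
  North plays W at [S-In-C]
→ terminal payoff (2, 6).
(North's choice at the information set {S-Stay-d, S-Stay-b} is never reached on this path, so it doesn't affect the outcome.)

(2, 6)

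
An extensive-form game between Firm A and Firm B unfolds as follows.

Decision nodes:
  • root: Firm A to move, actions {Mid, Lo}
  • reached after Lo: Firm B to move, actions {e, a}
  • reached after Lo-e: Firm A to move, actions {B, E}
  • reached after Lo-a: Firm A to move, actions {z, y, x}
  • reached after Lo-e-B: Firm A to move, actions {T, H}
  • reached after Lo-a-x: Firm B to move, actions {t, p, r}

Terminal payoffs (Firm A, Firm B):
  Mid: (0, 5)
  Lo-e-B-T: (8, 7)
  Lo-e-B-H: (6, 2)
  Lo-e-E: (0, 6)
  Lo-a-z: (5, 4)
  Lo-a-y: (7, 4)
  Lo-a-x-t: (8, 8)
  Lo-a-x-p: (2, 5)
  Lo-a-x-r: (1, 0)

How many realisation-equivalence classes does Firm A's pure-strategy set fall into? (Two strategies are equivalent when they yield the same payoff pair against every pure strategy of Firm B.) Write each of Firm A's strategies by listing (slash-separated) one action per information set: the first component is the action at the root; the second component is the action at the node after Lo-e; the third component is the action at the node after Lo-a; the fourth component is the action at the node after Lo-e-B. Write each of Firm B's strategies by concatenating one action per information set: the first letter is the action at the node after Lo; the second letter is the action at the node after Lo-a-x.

10

Firm A has 24 pure strategies: Mid/B/z/T, Mid/B/z/H, Mid/B/y/T, Mid/B/y/H, Mid/B/x/T, Mid/B/x/H, Mid/E/z/T, Mid/E/z/H, Mid/E/y/T, Mid/E/y/H, Mid/E/x/T, Mid/E/x/H, Lo/B/z/T, Lo/B/z/H, Lo/B/y/T, Lo/B/y/H, Lo/B/x/T, Lo/B/x/H, Lo/E/z/T, Lo/E/z/H, Lo/E/y/T, Lo/E/y/H, Lo/E/x/T, Lo/E/x/H. Columns: et, ep, er, at, ap, ar.
{Mid/B/z/T, Mid/B/z/H, Mid/B/y/T, Mid/B/y/H, Mid/B/x/T, Mid/B/x/H, Mid/E/z/T, Mid/E/z/H, Mid/E/y/T, Mid/E/y/H, Mid/E/x/T, Mid/E/x/H} → row (0,5) (0,5) (0,5) (0,5) (0,5) (0,5)
{Lo/B/z/T} → row (8,7) (8,7) (8,7) (5,4) (5,4) (5,4)
{Lo/B/z/H} → row (6,2) (6,2) (6,2) (5,4) (5,4) (5,4)
{Lo/B/y/T} → row (8,7) (8,7) (8,7) (7,4) (7,4) (7,4)
{Lo/B/y/H} → row (6,2) (6,2) (6,2) (7,4) (7,4) (7,4)
{Lo/B/x/T} → row (8,7) (8,7) (8,7) (8,8) (2,5) (1,0)
{Lo/B/x/H} → row (6,2) (6,2) (6,2) (8,8) (2,5) (1,0)
{Lo/E/z/T, Lo/E/z/H} → row (0,6) (0,6) (0,6) (5,4) (5,4) (5,4)
{Lo/E/y/T, Lo/E/y/H} → row (0,6) (0,6) (0,6) (7,4) (7,4) (7,4)
{Lo/E/x/T, Lo/E/x/H} → row (0,6) (0,6) (0,6) (8,8) (2,5) (1,0)
That's 10 distinct rows out of 24 strategies.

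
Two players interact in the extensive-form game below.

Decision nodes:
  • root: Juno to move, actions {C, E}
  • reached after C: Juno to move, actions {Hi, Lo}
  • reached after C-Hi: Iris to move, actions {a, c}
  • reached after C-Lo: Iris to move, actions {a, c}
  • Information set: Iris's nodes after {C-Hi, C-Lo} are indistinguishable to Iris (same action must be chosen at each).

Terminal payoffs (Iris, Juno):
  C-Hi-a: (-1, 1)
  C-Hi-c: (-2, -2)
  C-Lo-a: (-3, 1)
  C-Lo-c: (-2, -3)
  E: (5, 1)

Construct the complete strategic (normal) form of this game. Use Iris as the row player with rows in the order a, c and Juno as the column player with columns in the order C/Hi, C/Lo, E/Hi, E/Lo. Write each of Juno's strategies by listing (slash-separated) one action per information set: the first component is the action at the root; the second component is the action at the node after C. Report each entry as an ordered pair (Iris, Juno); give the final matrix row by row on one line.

         C/Hi     C/Lo     E/Hi     E/Lo
   a   (-1,1)   (-3,1)    (5,1)    (5,1)
   c  (-2,-2)  (-2,-3)    (5,1)    (5,1)

a: (-1,1) (-3,1) (5,1) (5,1) | c: (-2,-2) (-2,-3) (5,1) (5,1)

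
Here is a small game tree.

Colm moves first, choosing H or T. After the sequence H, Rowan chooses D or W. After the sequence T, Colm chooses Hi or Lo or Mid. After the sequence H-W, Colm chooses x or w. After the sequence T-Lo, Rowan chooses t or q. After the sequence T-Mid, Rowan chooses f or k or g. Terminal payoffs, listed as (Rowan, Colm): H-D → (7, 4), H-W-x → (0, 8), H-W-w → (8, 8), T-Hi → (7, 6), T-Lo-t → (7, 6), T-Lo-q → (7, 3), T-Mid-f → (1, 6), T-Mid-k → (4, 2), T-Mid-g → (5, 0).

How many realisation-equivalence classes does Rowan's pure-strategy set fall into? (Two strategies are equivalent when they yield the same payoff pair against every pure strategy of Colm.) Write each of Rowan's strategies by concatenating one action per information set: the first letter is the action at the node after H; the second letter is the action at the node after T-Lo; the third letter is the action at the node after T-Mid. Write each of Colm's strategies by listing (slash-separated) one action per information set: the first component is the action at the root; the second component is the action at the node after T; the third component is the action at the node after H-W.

Rowan has 12 pure strategies: Dtf, Dtk, Dtg, Dqf, Dqk, Dqg, Wtf, Wtk, Wtg, Wqf, Wqk, Wqg. Columns: H/Hi/x, H/Hi/w, H/Lo/x, H/Lo/w, H/Mid/x, H/Mid/w, T/Hi/x, T/Hi/w, T/Lo/x, T/Lo/w, T/Mid/x, T/Mid/w.
{Dtf} → row (7,4) (7,4) (7,4) (7,4) (7,4) (7,4) (7,6) (7,6) (7,6) (7,6) (1,6) (1,6)
{Dtk} → row (7,4) (7,4) (7,4) (7,4) (7,4) (7,4) (7,6) (7,6) (7,6) (7,6) (4,2) (4,2)
{Dtg} → row (7,4) (7,4) (7,4) (7,4) (7,4) (7,4) (7,6) (7,6) (7,6) (7,6) (5,0) (5,0)
{Dqf} → row (7,4) (7,4) (7,4) (7,4) (7,4) (7,4) (7,6) (7,6) (7,3) (7,3) (1,6) (1,6)
{Dqk} → row (7,4) (7,4) (7,4) (7,4) (7,4) (7,4) (7,6) (7,6) (7,3) (7,3) (4,2) (4,2)
{Dqg} → row (7,4) (7,4) (7,4) (7,4) (7,4) (7,4) (7,6) (7,6) (7,3) (7,3) (5,0) (5,0)
{Wtf} → row (0,8) (8,8) (0,8) (8,8) (0,8) (8,8) (7,6) (7,6) (7,6) (7,6) (1,6) (1,6)
{Wtk} → row (0,8) (8,8) (0,8) (8,8) (0,8) (8,8) (7,6) (7,6) (7,6) (7,6) (4,2) (4,2)
{Wtg} → row (0,8) (8,8) (0,8) (8,8) (0,8) (8,8) (7,6) (7,6) (7,6) (7,6) (5,0) (5,0)
{Wqf} → row (0,8) (8,8) (0,8) (8,8) (0,8) (8,8) (7,6) (7,6) (7,3) (7,3) (1,6) (1,6)
{Wqk} → row (0,8) (8,8) (0,8) (8,8) (0,8) (8,8) (7,6) (7,6) (7,3) (7,3) (4,2) (4,2)
{Wqg} → row (0,8) (8,8) (0,8) (8,8) (0,8) (8,8) (7,6) (7,6) (7,3) (7,3) (5,0) (5,0)
That's 12 distinct rows out of 12 strategies.

12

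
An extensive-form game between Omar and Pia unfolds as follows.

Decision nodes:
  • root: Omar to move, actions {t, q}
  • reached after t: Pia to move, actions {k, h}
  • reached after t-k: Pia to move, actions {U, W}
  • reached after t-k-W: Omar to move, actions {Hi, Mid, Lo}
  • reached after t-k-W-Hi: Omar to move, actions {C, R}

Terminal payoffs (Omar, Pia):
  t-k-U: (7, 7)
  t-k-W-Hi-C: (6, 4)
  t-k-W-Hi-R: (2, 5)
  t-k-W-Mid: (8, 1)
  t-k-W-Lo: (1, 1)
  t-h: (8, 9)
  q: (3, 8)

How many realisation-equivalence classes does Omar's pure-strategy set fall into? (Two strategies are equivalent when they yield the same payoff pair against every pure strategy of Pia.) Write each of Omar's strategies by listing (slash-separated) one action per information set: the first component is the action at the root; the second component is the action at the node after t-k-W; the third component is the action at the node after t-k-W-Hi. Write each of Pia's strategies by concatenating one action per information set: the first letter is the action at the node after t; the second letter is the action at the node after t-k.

5

Omar has 12 pure strategies: t/Hi/C, t/Hi/R, t/Mid/C, t/Mid/R, t/Lo/C, t/Lo/R, q/Hi/C, q/Hi/R, q/Mid/C, q/Mid/R, q/Lo/C, q/Lo/R. Columns: kU, kW, hU, hW.
{t/Hi/C} → row (7,7) (6,4) (8,9) (8,9)
{t/Hi/R} → row (7,7) (2,5) (8,9) (8,9)
{t/Mid/C, t/Mid/R} → row (7,7) (8,1) (8,9) (8,9)
{t/Lo/C, t/Lo/R} → row (7,7) (1,1) (8,9) (8,9)
{q/Hi/C, q/Hi/R, q/Mid/C, q/Mid/R, q/Lo/C, q/Lo/R} → row (3,8) (3,8) (3,8) (3,8)
That's 5 distinct rows out of 12 strategies.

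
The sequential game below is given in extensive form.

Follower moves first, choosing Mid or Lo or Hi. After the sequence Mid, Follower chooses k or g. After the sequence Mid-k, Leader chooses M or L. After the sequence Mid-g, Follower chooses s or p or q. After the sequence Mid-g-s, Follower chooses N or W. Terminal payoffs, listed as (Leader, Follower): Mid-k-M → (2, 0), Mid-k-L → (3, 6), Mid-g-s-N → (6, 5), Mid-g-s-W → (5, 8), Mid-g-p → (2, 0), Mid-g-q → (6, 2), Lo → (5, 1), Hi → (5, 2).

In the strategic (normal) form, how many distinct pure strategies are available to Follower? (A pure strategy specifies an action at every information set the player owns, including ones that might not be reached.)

36

Follower owns the root with actions {Mid, Lo, Hi} — three choices.
Follower owns the node after Mid with actions {k, g} — two choices.
Follower owns the node after Mid-g with actions {s, p, q} — three choices.
Follower owns the node after Mid-g-s with actions {N, W} — two choices.
A pure strategy fixes one action at each information set independently, so the count is the product 3 × 2 × 3 × 2 = 36.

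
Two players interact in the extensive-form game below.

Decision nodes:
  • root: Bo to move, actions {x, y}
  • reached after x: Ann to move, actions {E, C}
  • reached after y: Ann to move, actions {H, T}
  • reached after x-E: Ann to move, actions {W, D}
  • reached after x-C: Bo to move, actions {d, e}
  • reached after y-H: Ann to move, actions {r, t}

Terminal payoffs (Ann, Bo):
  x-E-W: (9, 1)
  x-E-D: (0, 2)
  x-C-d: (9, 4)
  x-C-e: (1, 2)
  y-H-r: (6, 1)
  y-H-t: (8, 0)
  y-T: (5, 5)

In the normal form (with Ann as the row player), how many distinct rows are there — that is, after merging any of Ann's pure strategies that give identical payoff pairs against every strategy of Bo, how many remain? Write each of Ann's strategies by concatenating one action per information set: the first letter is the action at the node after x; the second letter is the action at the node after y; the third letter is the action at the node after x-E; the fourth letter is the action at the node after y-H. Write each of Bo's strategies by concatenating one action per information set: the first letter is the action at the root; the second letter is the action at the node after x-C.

9

Ann has 16 pure strategies: EHWr, EHWt, EHDr, EHDt, ETWr, ETWt, ETDr, ETDt, CHWr, CHWt, CHDr, CHDt, CTWr, CTWt, CTDr, CTDt. Columns: xd, xe, yd, ye.
{EHWr} → row (9,1) (9,1) (6,1) (6,1)
{EHWt} → row (9,1) (9,1) (8,0) (8,0)
{EHDr} → row (0,2) (0,2) (6,1) (6,1)
{EHDt} → row (0,2) (0,2) (8,0) (8,0)
{ETWr, ETWt} → row (9,1) (9,1) (5,5) (5,5)
{ETDr, ETDt} → row (0,2) (0,2) (5,5) (5,5)
{CHWr, CHDr} → row (9,4) (1,2) (6,1) (6,1)
{CHWt, CHDt} → row (9,4) (1,2) (8,0) (8,0)
{CTWr, CTWt, CTDr, CTDt} → row (9,4) (1,2) (5,5) (5,5)
That's 9 distinct rows out of 16 strategies.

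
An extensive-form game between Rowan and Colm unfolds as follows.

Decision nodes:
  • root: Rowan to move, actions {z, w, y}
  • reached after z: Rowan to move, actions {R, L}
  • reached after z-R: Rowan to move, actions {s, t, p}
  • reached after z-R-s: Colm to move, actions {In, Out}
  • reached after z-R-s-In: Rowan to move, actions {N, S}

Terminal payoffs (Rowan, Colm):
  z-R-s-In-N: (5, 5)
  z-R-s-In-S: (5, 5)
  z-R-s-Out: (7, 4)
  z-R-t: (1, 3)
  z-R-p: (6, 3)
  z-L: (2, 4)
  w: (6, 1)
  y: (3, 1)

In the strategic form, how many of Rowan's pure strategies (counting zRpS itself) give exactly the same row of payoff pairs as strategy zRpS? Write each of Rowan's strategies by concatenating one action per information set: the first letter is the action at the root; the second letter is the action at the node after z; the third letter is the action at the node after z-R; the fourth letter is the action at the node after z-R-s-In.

2

Row for zRpS (columns In, Out): (6,3) (6,3).
Under zRpS, Rowan's choice at the node after z-R-s-In can never be reached regardless of what Colm does, so varying those choices leaves every outcome unchanged.
Holding the reachable choices fixed and varying the unreachable one freely already gives 2 equivalent strategies.
No other strategy reproduces this row, so those 2 are the full class: zRpN, zRpS.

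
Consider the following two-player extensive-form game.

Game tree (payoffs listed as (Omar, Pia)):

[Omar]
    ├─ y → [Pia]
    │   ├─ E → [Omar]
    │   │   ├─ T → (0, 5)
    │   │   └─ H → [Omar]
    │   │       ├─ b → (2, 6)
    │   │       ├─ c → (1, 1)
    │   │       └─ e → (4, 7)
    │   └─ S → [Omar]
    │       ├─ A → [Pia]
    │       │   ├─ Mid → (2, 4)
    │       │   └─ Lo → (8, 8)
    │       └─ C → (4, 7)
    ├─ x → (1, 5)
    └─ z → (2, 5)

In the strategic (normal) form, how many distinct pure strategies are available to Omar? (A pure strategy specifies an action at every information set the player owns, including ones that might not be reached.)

Omar owns the root with actions {y, x, z} — three choices.
Omar owns the node after y-E with actions {T, H} — two choices.
Omar owns the node after y-S with actions {A, C} — two choices.
Omar owns the node after y-E-H with actions {b, c, e} — three choices.
A pure strategy fixes one action at each information set independently, so the count is the product 3 × 2 × 2 × 3 = 36.
(For reference, Pia has 4 pure strategies, giving a 36×4 normal-form matrix.)

36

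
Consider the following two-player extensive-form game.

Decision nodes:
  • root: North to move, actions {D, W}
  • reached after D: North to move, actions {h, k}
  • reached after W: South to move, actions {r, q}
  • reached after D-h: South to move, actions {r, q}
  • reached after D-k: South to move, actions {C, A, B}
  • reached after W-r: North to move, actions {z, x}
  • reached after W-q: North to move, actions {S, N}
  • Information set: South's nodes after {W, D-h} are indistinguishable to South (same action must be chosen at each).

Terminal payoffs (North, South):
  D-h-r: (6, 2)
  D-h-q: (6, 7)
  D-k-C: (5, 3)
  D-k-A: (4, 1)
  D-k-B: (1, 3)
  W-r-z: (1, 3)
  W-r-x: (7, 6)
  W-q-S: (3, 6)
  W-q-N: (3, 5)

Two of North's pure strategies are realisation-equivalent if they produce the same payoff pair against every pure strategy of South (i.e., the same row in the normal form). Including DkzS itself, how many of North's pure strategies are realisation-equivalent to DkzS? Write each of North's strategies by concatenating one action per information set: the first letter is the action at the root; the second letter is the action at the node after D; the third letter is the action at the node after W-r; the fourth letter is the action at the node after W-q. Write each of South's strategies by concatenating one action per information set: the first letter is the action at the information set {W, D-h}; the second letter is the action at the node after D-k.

4

Row for DkzS (columns rC, rA, rB, qC, qA, qB): (5,3) (4,1) (1,3) (5,3) (4,1) (1,3).
Under DkzS, North's choice at the node after W-r and at the node after W-q can never be reached regardless of what South does, so varying those choices leaves every outcome unchanged.
Holding the reachable choices fixed and varying the unreachable ones freely already gives 2 × 2 = 4 equivalent strategies.
No other strategy reproduces this row, so those 4 are the full class: DkzS, DkzN, DkxS, DkxN.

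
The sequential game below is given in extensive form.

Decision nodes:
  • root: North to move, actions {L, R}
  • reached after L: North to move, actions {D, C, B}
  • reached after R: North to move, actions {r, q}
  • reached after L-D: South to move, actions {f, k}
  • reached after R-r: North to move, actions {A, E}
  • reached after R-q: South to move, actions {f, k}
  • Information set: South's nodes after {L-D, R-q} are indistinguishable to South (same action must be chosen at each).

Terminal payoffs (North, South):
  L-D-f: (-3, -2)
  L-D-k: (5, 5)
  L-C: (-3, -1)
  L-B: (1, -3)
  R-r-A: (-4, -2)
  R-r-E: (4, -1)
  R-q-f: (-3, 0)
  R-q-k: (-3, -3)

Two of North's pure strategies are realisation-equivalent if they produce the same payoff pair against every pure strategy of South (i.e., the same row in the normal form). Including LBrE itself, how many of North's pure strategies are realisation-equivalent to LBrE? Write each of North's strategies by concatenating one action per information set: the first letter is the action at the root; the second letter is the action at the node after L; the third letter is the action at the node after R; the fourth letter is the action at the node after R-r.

4

Row for LBrE (columns f, k): (1,-3) (1,-3).
Under LBrE, North's choice at the node after R and at the node after R-r can never be reached regardless of what South does, so varying those choices leaves every outcome unchanged.
Holding the reachable choices fixed and varying the unreachable ones freely already gives 2 × 2 = 4 equivalent strategies.
No other strategy reproduces this row, so those 4 are the full class: LBrA, LBrE, LBqA, LBqE.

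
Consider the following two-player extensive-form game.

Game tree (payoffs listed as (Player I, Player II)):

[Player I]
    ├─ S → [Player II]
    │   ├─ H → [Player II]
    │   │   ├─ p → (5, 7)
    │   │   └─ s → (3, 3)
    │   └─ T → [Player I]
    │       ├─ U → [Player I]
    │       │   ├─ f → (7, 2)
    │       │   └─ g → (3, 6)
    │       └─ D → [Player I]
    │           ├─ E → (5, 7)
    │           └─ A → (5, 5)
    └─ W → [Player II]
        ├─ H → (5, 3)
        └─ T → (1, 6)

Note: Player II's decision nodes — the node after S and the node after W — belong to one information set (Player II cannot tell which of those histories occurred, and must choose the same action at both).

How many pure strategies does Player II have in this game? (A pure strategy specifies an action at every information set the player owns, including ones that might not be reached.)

Player II owns the information set {S, W} with actions {H, T} — two choices.
Player II owns the node after S-H with actions {p, s} — two choices.
A pure strategy fixes one action at each information set independently, so the count is the product 2 × 2 = 4.
(For reference, Player I has 16 pure strategies, giving a 4×16 normal-form matrix.)

4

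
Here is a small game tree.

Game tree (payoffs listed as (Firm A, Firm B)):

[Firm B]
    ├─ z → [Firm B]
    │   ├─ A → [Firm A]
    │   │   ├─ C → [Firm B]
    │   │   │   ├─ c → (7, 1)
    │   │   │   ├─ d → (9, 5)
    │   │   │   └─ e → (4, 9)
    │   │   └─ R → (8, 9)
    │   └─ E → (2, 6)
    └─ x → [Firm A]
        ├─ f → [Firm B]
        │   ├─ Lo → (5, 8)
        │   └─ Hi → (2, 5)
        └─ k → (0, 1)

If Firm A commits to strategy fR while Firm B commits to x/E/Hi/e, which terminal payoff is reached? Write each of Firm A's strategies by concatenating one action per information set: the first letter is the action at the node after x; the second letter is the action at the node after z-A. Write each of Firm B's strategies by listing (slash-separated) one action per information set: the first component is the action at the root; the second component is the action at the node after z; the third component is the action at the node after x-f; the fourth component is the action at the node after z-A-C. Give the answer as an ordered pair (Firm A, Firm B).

(2, 5)

Trace the play path from the root:
  Firm B plays x
  Firm A plays f at [x]
  Firm B plays Hi at [x-f]
→ terminal payoff (2, 5).
(Firm A's choice at the node after z-A is never reached on this path, so it doesn't affect the outcome.)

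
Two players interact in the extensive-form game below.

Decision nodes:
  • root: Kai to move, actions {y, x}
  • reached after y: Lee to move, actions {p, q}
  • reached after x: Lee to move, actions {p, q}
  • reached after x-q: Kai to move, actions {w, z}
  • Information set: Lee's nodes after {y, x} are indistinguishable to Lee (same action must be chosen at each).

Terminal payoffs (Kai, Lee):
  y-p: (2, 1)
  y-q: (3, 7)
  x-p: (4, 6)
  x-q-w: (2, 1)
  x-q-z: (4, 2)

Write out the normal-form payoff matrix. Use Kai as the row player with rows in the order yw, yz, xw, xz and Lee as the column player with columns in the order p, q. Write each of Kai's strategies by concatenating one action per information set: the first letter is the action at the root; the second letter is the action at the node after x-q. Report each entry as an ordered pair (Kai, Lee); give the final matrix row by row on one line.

yw: (2,1) (3,7) | yz: (2,1) (3,7) | xw: (4,6) (2,1) | xz: (4,6) (4,2)

Row yw: p→(2,1), q→(3,7)
Row yz: p→(2,1), q→(3,7)
Row xw: p→(4,6), q→(2,1)
Row xz: p→(4,6), q→(4,2)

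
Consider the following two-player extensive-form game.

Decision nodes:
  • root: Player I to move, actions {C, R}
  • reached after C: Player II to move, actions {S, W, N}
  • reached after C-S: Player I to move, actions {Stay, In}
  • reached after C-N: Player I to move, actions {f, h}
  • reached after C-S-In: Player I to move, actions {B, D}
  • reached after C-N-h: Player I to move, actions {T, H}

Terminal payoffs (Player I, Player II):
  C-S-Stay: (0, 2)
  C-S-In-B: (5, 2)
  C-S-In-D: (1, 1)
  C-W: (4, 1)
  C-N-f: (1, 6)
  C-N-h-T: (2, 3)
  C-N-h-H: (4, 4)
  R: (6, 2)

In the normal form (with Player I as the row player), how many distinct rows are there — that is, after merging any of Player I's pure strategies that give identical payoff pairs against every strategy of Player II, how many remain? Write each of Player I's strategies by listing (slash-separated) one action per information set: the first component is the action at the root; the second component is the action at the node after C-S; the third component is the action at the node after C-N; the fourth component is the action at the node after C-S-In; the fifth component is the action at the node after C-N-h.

Player I has 32 pure strategies: C/Stay/f/B/T, C/Stay/f/B/H, C/Stay/f/D/T, C/Stay/f/D/H, C/Stay/h/B/T, C/Stay/h/B/H, C/Stay/h/D/T, C/Stay/h/D/H, C/In/f/B/T, C/In/f/B/H, C/In/f/D/T, C/In/f/D/H, C/In/h/B/T, C/In/h/B/H, C/In/h/D/T, C/In/h/D/H, R/Stay/f/B/T, R/Stay/f/B/H, R/Stay/f/D/T, R/Stay/f/D/H, R/Stay/h/B/T, R/Stay/h/B/H, R/Stay/h/D/T, R/Stay/h/D/H, R/In/f/B/T, R/In/f/B/H, R/In/f/D/T, R/In/f/D/H, R/In/h/B/T, R/In/h/B/H, R/In/h/D/T, R/In/h/D/H. Columns: S, W, N.
{C/Stay/f/B/T, C/Stay/f/B/H, C/Stay/f/D/T, C/Stay/f/D/H} → row (0,2) (4,1) (1,6)
{C/Stay/h/B/T, C/Stay/h/D/T} → row (0,2) (4,1) (2,3)
{C/Stay/h/B/H, C/Stay/h/D/H} → row (0,2) (4,1) (4,4)
{C/In/f/B/T, C/In/f/B/H} → row (5,2) (4,1) (1,6)
{C/In/f/D/T, C/In/f/D/H} → row (1,1) (4,1) (1,6)
{C/In/h/B/T} → row (5,2) (4,1) (2,3)
{C/In/h/B/H} → row (5,2) (4,1) (4,4)
{C/In/h/D/T} → row (1,1) (4,1) (2,3)
{C/In/h/D/H} → row (1,1) (4,1) (4,4)
{R/Stay/f/B/T, R/Stay/f/B/H, R/Stay/f/D/T, R/Stay/f/D/H, R/Stay/h/B/T, R/Stay/h/B/H, R/Stay/h/D/T, R/Stay/h/D/H, R/In/f/B/T, R/In/f/B/H, R/In/f/D/T, R/In/f/D/H, R/In/h/B/T, R/In/h/B/H, R/In/h/D/T, R/In/h/D/H} → row (6,2) (6,2) (6,2)
That's 10 distinct rows out of 32 strategies.

10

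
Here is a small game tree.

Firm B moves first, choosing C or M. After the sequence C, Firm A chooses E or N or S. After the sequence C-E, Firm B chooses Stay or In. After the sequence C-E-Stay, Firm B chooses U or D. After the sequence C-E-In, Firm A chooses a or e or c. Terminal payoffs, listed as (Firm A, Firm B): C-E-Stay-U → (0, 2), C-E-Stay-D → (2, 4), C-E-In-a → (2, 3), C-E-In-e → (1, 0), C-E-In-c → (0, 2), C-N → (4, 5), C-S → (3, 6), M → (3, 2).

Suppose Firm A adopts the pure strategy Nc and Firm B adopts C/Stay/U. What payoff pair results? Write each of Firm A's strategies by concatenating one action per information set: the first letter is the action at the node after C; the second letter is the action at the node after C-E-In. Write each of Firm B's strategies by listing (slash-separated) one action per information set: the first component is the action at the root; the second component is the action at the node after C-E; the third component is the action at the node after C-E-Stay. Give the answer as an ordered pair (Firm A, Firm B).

Trace the play path from the root:
  Firm B plays C
  Firm A plays N at [C]
→ terminal payoff (4, 5).
(Firm A's choice at the node after C-E-In is never reached on this path, so it doesn't affect the outcome.)

(4, 5)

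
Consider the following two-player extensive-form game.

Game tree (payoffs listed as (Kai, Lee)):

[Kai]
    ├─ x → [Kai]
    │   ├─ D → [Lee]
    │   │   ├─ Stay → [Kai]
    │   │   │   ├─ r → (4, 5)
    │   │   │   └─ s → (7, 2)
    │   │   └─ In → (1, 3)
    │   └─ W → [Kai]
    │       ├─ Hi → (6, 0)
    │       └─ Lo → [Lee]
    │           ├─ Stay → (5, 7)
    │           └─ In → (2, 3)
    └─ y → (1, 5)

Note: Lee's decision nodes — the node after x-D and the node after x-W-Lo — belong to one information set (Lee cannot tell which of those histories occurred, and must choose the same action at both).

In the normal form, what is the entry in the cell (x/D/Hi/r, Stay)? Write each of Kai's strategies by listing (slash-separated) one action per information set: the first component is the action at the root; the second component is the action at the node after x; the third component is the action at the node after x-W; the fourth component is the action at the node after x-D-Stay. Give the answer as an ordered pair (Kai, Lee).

(4, 5)

Trace the play path from the root:
  Kai plays x
  Kai plays D at [x]
  Lee plays Stay at [x-D]
  Kai plays r at [x-D-Stay]
→ terminal payoff (4, 5).
(Kai's choice at the node after x-W is never reached on this path, so it doesn't affect the outcome.)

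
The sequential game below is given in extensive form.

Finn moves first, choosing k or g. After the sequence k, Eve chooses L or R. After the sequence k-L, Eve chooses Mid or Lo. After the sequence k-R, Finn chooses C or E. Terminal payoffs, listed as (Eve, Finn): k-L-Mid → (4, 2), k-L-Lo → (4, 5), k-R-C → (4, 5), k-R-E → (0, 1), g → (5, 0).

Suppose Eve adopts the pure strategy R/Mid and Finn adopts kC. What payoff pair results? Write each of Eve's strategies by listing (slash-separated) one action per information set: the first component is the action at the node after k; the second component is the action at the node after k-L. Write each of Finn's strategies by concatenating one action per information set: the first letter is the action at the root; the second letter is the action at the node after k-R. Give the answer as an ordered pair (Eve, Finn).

Trace the play path from the root:
  Finn plays k
  Eve plays R at [k]
  Finn plays C at [k-R]
→ terminal payoff (4, 5).
(Eve's choice at the node after k-L is never reached on this path, so it doesn't affect the outcome.)

(4, 5)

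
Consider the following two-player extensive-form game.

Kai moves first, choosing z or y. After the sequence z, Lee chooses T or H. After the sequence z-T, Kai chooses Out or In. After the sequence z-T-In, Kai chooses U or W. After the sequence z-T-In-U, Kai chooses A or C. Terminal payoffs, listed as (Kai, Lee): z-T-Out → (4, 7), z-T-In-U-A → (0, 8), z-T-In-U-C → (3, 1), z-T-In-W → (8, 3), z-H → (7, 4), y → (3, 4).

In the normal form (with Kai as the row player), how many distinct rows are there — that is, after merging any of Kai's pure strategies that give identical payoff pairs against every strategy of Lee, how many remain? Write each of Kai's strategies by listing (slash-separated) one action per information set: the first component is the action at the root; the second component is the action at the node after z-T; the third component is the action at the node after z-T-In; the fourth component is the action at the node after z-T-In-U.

Kai has 16 pure strategies: z/Out/U/A, z/Out/U/C, z/Out/W/A, z/Out/W/C, z/In/U/A, z/In/U/C, z/In/W/A, z/In/W/C, y/Out/U/A, y/Out/U/C, y/Out/W/A, y/Out/W/C, y/In/U/A, y/In/U/C, y/In/W/A, y/In/W/C. Columns: T, H.
{z/Out/U/A, z/Out/U/C, z/Out/W/A, z/Out/W/C} → row (4,7) (7,4)
{z/In/U/A} → row (0,8) (7,4)
{z/In/U/C} → row (3,1) (7,4)
{z/In/W/A, z/In/W/C} → row (8,3) (7,4)
{y/Out/U/A, y/Out/U/C, y/Out/W/A, y/Out/W/C, y/In/U/A, y/In/U/C, y/In/W/A, y/In/W/C} → row (3,4) (3,4)
That's 5 distinct rows out of 16 strategies.

5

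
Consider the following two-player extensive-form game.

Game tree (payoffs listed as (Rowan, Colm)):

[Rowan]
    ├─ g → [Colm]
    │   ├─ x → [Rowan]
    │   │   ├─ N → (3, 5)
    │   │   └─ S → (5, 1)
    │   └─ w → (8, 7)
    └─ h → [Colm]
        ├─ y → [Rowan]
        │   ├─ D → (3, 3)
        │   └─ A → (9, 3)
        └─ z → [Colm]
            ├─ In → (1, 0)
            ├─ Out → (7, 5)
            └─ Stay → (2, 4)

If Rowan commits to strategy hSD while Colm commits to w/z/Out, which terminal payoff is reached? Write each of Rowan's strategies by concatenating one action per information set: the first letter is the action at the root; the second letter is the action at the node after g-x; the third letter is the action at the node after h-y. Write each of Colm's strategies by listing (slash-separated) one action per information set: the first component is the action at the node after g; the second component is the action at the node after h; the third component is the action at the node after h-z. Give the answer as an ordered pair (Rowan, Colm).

Trace the play path from the root:
  Rowan plays h
  Colm plays z at [h]
  Colm plays Out at [h-z]
→ terminal payoff (7, 5).
(Rowan's choice at the node after g-x is never reached on this path, so it doesn't affect the outcome.)

(7, 5)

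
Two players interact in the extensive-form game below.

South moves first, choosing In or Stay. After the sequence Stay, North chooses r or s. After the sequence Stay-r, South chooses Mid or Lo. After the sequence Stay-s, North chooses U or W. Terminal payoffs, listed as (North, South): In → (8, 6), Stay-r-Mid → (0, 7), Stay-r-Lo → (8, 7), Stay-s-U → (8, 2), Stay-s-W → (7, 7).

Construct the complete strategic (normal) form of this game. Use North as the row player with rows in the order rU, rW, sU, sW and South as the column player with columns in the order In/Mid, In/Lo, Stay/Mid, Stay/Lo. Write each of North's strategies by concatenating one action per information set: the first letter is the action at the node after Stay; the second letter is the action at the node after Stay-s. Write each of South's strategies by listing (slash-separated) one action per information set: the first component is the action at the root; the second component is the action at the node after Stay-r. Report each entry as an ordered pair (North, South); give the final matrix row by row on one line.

rU: (8,6) (8,6) (0,7) (8,7) | rW: (8,6) (8,6) (0,7) (8,7) | sU: (8,6) (8,6) (8,2) (8,2) | sW: (8,6) (8,6) (7,7) (7,7)

       In/Mid    In/Lo  Stay/Mid  Stay/Lo
  rU    (8,6)    (8,6)    (0,7)    (8,7)
  rW    (8,6)    (8,6)    (0,7)    (8,7)
  sU    (8,6)    (8,6)    (8,2)    (8,2)
  sW    (8,6)    (8,6)    (7,7)    (7,7)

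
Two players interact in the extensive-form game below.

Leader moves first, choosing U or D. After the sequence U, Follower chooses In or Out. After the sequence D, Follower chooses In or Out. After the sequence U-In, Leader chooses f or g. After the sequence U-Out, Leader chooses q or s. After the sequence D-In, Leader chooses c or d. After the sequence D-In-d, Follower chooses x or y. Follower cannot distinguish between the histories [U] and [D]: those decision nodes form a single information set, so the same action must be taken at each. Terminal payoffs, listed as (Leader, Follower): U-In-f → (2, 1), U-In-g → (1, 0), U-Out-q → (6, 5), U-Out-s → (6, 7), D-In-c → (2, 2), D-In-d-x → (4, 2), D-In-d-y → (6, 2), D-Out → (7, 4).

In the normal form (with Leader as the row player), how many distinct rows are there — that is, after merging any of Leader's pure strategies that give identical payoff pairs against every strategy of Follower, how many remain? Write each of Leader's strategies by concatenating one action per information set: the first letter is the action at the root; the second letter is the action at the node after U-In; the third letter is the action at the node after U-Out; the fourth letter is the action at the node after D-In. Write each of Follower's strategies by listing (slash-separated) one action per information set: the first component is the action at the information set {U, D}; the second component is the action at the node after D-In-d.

6

Leader has 16 pure strategies: Ufqc, Ufqd, Ufsc, Ufsd, Ugqc, Ugqd, Ugsc, Ugsd, Dfqc, Dfqd, Dfsc, Dfsd, Dgqc, Dgqd, Dgsc, Dgsd. Columns: In/x, In/y, Out/x, Out/y.
{Ufqc, Ufqd} → row (2,1) (2,1) (6,5) (6,5)
{Ufsc, Ufsd} → row (2,1) (2,1) (6,7) (6,7)
{Ugqc, Ugqd} → row (1,0) (1,0) (6,5) (6,5)
{Ugsc, Ugsd} → row (1,0) (1,0) (6,7) (6,7)
{Dfqc, Dfsc, Dgqc, Dgsc} → row (2,2) (2,2) (7,4) (7,4)
{Dfqd, Dfsd, Dgqd, Dgsd} → row (4,2) (6,2) (7,4) (7,4)
That's 6 distinct rows out of 16 strategies.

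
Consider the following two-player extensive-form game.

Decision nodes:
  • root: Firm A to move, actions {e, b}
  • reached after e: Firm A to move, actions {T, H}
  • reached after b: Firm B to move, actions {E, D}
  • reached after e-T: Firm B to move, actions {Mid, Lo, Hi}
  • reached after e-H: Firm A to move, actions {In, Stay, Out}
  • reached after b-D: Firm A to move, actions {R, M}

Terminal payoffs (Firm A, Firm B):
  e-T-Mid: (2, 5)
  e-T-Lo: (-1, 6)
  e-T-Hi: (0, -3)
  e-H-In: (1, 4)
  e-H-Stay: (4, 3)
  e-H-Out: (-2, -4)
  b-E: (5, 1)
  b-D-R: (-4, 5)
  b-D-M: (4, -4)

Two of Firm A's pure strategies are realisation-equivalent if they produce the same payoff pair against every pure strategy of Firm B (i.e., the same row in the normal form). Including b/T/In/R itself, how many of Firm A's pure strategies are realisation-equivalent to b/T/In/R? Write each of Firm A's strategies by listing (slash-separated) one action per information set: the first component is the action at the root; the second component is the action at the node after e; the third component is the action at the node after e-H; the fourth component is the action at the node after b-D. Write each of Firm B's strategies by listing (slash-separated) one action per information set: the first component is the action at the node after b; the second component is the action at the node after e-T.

6

Row for b/T/In/R (columns E/Mid, E/Lo, E/Hi, D/Mid, D/Lo, D/Hi): (5,1) (5,1) (5,1) (-4,5) (-4,5) (-4,5).
Under b/T/In/R, Firm A's choice at the node after e and at the node after e-H can never be reached regardless of what Firm B does, so varying those choices leaves every outcome unchanged.
Holding the reachable choices fixed and varying the unreachable ones freely already gives 2 × 3 = 6 equivalent strategies.
No other strategy reproduces this row, so those 6 are the full class: b/T/In/R, b/T/Stay/R, b/T/Out/R, b/H/In/R, b/H/Stay/R, b/H/Out/R.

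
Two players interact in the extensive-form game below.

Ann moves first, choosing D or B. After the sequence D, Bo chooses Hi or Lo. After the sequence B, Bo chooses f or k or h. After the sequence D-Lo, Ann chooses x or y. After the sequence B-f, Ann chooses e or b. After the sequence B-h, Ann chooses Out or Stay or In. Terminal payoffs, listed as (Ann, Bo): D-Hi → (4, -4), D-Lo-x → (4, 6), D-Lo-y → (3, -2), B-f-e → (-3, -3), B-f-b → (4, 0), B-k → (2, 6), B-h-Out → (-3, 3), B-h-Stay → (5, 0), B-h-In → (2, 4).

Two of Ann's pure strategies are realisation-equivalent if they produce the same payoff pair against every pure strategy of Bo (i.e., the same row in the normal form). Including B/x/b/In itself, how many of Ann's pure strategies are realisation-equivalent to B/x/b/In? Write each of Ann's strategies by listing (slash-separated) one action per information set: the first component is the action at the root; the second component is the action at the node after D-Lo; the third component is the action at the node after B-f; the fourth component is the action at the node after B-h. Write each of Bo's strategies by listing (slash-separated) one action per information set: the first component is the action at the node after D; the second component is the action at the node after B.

Row for B/x/b/In (columns Hi/f, Hi/k, Hi/h, Lo/f, Lo/k, Lo/h): (4,0) (2,6) (2,4) (4,0) (2,6) (2,4).
Under B/x/b/In, Ann's choice at the node after D-Lo can never be reached regardless of what Bo does, so varying those choices leaves every outcome unchanged.
Holding the reachable choices fixed and varying the unreachable one freely already gives 2 equivalent strategies.
No other strategy reproduces this row, so those 2 are the full class: B/x/b/In, B/y/b/In.

2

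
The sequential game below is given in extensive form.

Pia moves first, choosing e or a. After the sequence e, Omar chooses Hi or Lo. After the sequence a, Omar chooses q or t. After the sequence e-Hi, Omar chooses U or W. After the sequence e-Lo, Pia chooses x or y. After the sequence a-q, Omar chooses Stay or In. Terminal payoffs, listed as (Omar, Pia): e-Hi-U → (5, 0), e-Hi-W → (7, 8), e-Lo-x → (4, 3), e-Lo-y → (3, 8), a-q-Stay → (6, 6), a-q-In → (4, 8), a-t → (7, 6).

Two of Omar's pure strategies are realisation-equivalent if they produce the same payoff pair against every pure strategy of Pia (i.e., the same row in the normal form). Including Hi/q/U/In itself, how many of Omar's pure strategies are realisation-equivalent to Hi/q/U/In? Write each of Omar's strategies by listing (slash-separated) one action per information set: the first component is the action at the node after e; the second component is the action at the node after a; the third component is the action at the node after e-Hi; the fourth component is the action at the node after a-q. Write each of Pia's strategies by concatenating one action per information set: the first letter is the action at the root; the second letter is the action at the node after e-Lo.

1

Row for Hi/q/U/In (columns ex, ey, ax, ay): (5,0) (5,0) (4,8) (4,8).
Every one of Omar's information sets is on the play path for some reply by Pia when Omar follows Hi/q/U/In.
Changing the action at any of them therefore changes at least one column, so only Hi/q/U/In itself gives this row.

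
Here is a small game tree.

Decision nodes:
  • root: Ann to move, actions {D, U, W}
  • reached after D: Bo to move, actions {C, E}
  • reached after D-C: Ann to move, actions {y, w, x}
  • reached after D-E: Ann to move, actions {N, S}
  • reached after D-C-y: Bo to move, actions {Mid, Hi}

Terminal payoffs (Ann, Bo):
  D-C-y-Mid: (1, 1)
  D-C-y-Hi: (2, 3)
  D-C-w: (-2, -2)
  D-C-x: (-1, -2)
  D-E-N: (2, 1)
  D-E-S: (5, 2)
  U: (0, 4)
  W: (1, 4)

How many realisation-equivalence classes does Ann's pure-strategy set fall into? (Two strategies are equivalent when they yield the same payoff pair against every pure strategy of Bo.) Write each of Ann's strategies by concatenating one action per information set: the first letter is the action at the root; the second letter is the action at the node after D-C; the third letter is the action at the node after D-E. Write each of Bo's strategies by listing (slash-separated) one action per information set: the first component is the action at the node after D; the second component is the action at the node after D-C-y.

8

Ann has 18 pure strategies: DyN, DyS, DwN, DwS, DxN, DxS, UyN, UyS, UwN, UwS, UxN, UxS, WyN, WyS, WwN, WwS, WxN, WxS. Columns: C/Mid, C/Hi, E/Mid, E/Hi.
{DyN} → row (1,1) (2,3) (2,1) (2,1)
{DyS} → row (1,1) (2,3) (5,2) (5,2)
{DwN} → row (-2,-2) (-2,-2) (2,1) (2,1)
{DwS} → row (-2,-2) (-2,-2) (5,2) (5,2)
{DxN} → row (-1,-2) (-1,-2) (2,1) (2,1)
{DxS} → row (-1,-2) (-1,-2) (5,2) (5,2)
{UyN, UyS, UwN, UwS, UxN, UxS} → row (0,4) (0,4) (0,4) (0,4)
{WyN, WyS, WwN, WwS, WxN, WxS} → row (1,4) (1,4) (1,4) (1,4)
That's 8 distinct rows out of 18 strategies.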